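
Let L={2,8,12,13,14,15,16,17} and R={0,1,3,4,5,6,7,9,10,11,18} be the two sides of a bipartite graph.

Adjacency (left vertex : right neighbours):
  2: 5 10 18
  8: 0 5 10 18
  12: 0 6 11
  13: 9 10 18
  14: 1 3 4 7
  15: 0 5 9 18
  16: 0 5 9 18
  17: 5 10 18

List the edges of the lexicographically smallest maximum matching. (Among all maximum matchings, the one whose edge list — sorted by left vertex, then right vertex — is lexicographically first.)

Lex-smallest maximum matching: {(2,5), (8,0), (12,6), (13,9), (14,1), (15,18), (17,10)}

|M| = 7 (so the lex-smallest maximum matching has 7 edges)
process left vertices in ascending order; for each, take the smallest-labelled available neighbour that still permits 7 edges overall, or leave it unmatched if none does
lex-smallest matching: {2-5, 8-0, 12-6, 13-9, 14-1, 15-18, 17-10}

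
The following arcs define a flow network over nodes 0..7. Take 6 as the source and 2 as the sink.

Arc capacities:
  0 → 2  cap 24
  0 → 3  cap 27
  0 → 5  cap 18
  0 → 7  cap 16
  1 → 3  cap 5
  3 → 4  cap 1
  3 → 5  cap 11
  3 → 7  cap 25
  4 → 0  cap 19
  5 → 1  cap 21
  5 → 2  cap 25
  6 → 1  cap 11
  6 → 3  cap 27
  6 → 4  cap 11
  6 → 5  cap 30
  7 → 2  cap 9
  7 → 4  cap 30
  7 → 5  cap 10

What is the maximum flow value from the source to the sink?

augment #1: 6→5→2 bottleneck 25, total now 25
augment #2: 6→3→7→2 bottleneck 9, total now 34
augment #3: 6→4→0→2 bottleneck 11, total now 45
augment #4: 6→3→4→0→2 bottleneck 1, total now 46
augment #5: 6→3→7→4→0→2 bottleneck 7, total now 53

Maximum flow value: 53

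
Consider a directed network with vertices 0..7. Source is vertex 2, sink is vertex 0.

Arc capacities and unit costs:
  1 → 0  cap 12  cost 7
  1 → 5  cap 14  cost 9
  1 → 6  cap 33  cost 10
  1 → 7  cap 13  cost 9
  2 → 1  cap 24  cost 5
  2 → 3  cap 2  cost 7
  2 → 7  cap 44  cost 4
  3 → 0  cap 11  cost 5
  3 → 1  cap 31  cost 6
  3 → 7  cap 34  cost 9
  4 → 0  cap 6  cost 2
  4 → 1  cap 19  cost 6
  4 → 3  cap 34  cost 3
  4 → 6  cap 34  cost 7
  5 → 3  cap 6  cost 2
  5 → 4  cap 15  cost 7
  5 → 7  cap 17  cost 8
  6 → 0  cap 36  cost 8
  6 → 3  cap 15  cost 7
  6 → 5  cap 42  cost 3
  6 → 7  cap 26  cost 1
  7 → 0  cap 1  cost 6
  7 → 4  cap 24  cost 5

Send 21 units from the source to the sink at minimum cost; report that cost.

Minimum cost for 21 units: 244

shortest-cost path #1: 2→7→0 push 1 @ unit cost 10 (adds 10)
shortest-cost path #2: 2→7→4→0 push 6 @ unit cost 11 (adds 66)
shortest-cost path #3: 2→3→0 push 2 @ unit cost 12 (adds 24)
shortest-cost path #4: 2→1→0 push 12 @ unit cost 12 (adds 144)
total cost = 244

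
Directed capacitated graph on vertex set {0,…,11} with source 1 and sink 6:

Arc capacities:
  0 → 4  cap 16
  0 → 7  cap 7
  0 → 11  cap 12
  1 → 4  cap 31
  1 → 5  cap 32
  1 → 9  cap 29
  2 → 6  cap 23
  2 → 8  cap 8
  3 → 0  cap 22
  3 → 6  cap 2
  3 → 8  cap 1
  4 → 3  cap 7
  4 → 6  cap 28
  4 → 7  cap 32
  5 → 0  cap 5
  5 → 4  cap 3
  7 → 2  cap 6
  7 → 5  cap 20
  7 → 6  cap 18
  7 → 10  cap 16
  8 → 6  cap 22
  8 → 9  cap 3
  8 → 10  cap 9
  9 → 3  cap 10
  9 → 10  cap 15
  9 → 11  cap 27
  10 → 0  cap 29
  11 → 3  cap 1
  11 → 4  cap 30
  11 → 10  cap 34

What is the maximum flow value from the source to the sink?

augment #1: 1→4→6 bottleneck 28, total now 28
augment #2: 1→4→3→6 bottleneck 2, total now 30
augment #3: 1→4→7→6 bottleneck 1, total now 31
augment #4: 1→5→0→7→6 bottleneck 5, total now 36
augment #5: 1→5→4→7→6 bottleneck 3, total now 39
augment #6: 1→9→3→8→6 bottleneck 1, total now 40
augment #7: 1→9→3→0→7→6 bottleneck 2, total now 42
augment #8: 1→9→3→4→7→6 bottleneck 2, total now 44
augment #9: 1→9→11→4→7→6 bottleneck 5, total now 49
augment #10: 1→9→11→4→7→2→6 bottleneck 6, total now 55

Maximum flow value: 55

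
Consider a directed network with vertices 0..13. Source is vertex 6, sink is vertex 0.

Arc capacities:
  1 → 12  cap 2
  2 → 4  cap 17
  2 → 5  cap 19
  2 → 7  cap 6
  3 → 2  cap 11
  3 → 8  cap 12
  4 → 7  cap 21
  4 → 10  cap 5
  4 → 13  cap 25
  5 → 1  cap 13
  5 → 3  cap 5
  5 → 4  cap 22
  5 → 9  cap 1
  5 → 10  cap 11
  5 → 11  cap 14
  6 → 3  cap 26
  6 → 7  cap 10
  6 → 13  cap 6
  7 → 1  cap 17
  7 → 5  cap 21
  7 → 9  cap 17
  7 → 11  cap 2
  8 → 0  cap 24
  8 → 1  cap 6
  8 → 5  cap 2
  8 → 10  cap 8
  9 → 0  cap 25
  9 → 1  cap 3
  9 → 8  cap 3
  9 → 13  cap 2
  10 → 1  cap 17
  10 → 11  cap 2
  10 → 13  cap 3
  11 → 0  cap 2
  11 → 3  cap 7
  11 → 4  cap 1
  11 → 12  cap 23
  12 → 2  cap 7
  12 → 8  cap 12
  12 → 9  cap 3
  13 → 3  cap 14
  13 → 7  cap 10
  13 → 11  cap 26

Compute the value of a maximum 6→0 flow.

Maximum flow value: 39

augment #1: 6→3→8→0 bottleneck 12, total now 12
augment #2: 6→7→9→0 bottleneck 10, total now 22
augment #3: 6→13→11→0 bottleneck 2, total now 24
augment #4: 6→13→7→9→0 bottleneck 4, total now 28
augment #5: 6→3→2→5→9→0 bottleneck 1, total now 29
augment #6: 6→3→2→7→9→0 bottleneck 3, total now 32
augment #7: 6→3→2→5→1→12→8→0 bottleneck 2, total now 34
augment #8: 6→3→2→5→11→12→8→0 bottleneck 5, total now 39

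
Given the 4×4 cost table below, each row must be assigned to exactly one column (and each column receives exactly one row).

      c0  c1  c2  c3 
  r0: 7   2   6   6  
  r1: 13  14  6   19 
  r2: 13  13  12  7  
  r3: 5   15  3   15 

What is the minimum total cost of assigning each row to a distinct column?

optimal assignment: row0→col1 (cost 2), row1→col2 (cost 6), row2→col3 (cost 7), row3→col0 (cost 5)
total = 2 + 6 + 7 + 5 = 20

Minimum assignment cost: 20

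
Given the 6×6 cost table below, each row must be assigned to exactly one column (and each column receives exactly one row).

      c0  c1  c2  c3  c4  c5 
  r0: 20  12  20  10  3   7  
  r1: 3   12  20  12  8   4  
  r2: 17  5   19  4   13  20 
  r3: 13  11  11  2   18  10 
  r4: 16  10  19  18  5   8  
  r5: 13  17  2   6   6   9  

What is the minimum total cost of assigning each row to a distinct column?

optimal assignment: row0→col4 (cost 3), row1→col0 (cost 3), row2→col1 (cost 5), row3→col3 (cost 2), row4→col5 (cost 8), row5→col2 (cost 2)
total = 3 + 3 + 5 + 2 + 8 + 2 = 23

Minimum assignment cost: 23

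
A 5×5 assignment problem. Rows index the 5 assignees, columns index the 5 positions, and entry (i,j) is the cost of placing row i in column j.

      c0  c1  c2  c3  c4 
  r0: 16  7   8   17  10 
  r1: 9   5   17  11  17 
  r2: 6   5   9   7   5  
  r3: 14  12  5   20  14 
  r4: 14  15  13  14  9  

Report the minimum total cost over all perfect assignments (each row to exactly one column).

Minimum assignment cost: 37

optimal assignment: row0→col1 (cost 7), row1→col0 (cost 9), row2→col3 (cost 7), row3→col2 (cost 5), row4→col4 (cost 9)
total = 7 + 9 + 7 + 5 + 9 = 37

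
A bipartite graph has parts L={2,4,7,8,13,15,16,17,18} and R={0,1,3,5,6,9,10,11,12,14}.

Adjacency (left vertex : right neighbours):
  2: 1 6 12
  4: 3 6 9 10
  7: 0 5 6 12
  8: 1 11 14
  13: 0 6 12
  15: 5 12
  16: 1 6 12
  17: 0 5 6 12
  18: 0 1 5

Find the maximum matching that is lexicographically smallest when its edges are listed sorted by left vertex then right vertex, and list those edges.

|M| = 7 (so the lex-smallest maximum matching has 7 edges)
process left vertices in ascending order; for each, take the smallest-labelled available neighbour that still permits 7 edges overall, or leave it unmatched if none does
lex-smallest matching: {2-1, 4-3, 7-0, 8-11, 13-6, 15-5, 16-12}

Lex-smallest maximum matching: {(2,1), (4,3), (7,0), (8,11), (13,6), (15,5), (16,12)}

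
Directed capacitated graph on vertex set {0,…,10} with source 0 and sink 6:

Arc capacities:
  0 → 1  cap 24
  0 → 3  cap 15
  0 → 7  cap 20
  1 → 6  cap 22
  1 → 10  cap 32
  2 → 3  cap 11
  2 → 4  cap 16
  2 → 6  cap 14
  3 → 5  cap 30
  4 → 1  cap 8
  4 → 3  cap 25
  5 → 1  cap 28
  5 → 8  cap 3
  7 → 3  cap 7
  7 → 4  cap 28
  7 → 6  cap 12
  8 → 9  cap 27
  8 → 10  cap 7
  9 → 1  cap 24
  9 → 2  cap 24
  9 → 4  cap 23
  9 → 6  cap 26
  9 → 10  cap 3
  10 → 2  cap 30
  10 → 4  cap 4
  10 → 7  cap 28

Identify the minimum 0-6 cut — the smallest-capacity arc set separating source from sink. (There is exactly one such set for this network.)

augment #1: 0→1→6 push 22
augment #2: 0→7→6 push 12
augment #3: 0→1→10→2→6 push 2
augment #4: 0→3→5→8→9→6 push 3
augment #5: 0→3→5→1→10→2→6 push 12
max flow = 51; residual-reachable set from 0 gives S-side
cut edges (S→T): {(1,6), (2,6), (5,8), (7,6)} total cap 51

Min-cut arcs: {(1,6), (2,6), (5,8), (7,6)} (total capacity 51)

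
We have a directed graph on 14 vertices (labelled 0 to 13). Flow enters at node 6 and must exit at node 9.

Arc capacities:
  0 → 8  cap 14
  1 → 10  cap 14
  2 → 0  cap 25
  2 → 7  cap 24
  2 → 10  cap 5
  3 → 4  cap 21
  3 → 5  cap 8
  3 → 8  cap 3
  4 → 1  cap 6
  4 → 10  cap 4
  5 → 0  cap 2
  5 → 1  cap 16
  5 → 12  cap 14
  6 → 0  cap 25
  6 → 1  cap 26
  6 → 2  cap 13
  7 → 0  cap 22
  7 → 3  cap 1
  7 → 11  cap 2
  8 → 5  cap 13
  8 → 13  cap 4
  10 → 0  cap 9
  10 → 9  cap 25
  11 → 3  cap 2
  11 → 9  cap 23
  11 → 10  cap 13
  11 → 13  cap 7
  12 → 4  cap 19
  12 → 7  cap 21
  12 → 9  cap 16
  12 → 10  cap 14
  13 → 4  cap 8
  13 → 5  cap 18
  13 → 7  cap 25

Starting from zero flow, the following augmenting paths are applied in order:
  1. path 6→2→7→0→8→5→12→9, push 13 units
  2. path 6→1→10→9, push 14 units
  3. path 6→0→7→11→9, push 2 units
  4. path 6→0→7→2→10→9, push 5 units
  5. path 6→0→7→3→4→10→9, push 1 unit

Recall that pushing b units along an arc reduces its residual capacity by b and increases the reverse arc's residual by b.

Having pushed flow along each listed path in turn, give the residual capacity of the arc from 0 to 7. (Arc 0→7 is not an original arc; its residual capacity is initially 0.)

after path 1 (6→2→7→0→8→5→12→9, push 13): res(0,7)=13
after path 2 (6→1→10→9, push 14): res(0,7)=13
after path 3 (6→0→7→11→9, push 2): res(0,7)=11
after path 4 (6→0→7→2→10→9, push 5): res(0,7)=6
after path 5 (6→0→7→3→4→10→9, push 1): res(0,7)=5

Residual capacity of (0,7): 5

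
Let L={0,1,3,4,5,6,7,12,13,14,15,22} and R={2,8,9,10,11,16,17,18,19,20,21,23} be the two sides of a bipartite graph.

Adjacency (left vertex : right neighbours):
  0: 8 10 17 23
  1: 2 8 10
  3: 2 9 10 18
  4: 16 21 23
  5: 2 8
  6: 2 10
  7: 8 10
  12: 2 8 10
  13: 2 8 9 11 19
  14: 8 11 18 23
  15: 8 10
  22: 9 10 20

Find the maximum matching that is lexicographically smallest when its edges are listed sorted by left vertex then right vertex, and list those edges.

Lex-smallest maximum matching: {(0,17), (1,2), (3,9), (4,16), (5,8), (6,10), (13,11), (14,18), (22,20)}

|M| = 9 (so the lex-smallest maximum matching has 9 edges)
process left vertices in ascending order; for each, take the smallest-labelled available neighbour that still permits 9 edges overall, or leave it unmatched if none does
lex-smallest matching: {0-17, 1-2, 3-9, 4-16, 5-8, 6-10, 13-11, 14-18, 22-20}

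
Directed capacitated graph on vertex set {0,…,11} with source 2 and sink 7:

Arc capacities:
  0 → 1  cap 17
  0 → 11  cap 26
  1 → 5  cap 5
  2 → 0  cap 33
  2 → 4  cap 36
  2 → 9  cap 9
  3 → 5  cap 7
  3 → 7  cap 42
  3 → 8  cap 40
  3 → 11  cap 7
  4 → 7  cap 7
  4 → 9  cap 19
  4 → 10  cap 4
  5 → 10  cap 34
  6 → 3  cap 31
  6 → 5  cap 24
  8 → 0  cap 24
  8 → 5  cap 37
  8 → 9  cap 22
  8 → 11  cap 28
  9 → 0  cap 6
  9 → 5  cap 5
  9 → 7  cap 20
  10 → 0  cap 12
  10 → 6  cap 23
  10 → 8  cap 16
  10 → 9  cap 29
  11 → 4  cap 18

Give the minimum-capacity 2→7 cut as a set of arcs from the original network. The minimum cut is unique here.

augment #1: 2→4→7 push 7
augment #2: 2→9→7 push 9
augment #3: 2→4→9→7 push 11
augment #4: 2→4→10→6→3→7 push 4
augment #5: 2→0→1→5→10→6→3→7 push 5
augment #6: 2→4→9→5→10→6→3→7 push 5
max flow = 41; residual-reachable set from 2 gives S-side
cut edges (S→T): {(1,5), (4,7), (4,10), (9,5), (9,7)} total cap 41

Min-cut arcs: {(1,5), (4,7), (4,10), (9,5), (9,7)} (total capacity 41)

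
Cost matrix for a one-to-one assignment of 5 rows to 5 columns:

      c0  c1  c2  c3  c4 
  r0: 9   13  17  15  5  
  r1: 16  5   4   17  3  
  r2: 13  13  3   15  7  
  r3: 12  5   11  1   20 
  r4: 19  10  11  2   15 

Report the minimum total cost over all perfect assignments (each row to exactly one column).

optimal assignment: row0→col0 (cost 9), row1→col4 (cost 3), row2→col2 (cost 3), row3→col1 (cost 5), row4→col3 (cost 2)
total = 9 + 3 + 3 + 5 + 2 = 22

Minimum assignment cost: 22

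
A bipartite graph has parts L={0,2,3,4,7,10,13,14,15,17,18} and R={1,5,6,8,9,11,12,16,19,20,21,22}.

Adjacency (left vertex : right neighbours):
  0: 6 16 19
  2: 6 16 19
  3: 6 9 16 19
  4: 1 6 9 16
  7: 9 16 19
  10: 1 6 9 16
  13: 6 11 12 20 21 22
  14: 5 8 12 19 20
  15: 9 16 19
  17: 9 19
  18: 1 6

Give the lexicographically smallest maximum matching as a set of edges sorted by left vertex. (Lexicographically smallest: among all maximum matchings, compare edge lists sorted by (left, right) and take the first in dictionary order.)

|M| = 7 (so the lex-smallest maximum matching has 7 edges)
process left vertices in ascending order; for each, take the smallest-labelled available neighbour that still permits 7 edges overall, or leave it unmatched if none does
lex-smallest matching: {0-6, 2-16, 3-9, 4-1, 7-19, 13-11, 14-5}

Lex-smallest maximum matching: {(0,6), (2,16), (3,9), (4,1), (7,19), (13,11), (14,5)}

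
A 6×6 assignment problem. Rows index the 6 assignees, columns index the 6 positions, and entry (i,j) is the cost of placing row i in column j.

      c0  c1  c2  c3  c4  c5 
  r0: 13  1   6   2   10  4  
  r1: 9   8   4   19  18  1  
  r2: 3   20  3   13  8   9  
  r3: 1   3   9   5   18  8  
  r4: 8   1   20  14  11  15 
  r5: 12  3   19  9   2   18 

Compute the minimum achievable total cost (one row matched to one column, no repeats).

Minimum assignment cost: 10

optimal assignment: row0→col3 (cost 2), row1→col5 (cost 1), row2→col2 (cost 3), row3→col0 (cost 1), row4→col1 (cost 1), row5→col4 (cost 2)
total = 2 + 1 + 3 + 1 + 1 + 2 = 10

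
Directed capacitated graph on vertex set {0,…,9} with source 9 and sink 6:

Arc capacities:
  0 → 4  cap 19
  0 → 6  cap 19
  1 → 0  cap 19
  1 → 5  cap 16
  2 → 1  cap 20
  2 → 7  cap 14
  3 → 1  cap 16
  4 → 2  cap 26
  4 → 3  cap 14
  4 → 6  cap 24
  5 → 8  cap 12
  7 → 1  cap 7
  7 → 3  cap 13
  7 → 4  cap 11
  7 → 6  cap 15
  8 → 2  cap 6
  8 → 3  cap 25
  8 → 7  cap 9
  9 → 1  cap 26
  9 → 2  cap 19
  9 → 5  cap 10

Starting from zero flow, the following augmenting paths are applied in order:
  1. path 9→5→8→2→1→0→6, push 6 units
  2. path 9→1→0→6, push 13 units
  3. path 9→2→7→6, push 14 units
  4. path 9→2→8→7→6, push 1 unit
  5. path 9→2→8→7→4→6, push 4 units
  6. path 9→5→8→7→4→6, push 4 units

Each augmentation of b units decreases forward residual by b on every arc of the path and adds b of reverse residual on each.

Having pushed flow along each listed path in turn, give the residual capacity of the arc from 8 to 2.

Residual capacity of (8,2): 5

after path 1 (9→5→8→2→1→0→6, push 6): res(8,2)=0
after path 2 (9→1→0→6, push 13): res(8,2)=0
after path 3 (9→2→7→6, push 14): res(8,2)=0
after path 4 (9→2→8→7→6, push 1): res(8,2)=1
after path 5 (9→2→8→7→4→6, push 4): res(8,2)=5
after path 6 (9→5→8→7→4→6, push 4): res(8,2)=5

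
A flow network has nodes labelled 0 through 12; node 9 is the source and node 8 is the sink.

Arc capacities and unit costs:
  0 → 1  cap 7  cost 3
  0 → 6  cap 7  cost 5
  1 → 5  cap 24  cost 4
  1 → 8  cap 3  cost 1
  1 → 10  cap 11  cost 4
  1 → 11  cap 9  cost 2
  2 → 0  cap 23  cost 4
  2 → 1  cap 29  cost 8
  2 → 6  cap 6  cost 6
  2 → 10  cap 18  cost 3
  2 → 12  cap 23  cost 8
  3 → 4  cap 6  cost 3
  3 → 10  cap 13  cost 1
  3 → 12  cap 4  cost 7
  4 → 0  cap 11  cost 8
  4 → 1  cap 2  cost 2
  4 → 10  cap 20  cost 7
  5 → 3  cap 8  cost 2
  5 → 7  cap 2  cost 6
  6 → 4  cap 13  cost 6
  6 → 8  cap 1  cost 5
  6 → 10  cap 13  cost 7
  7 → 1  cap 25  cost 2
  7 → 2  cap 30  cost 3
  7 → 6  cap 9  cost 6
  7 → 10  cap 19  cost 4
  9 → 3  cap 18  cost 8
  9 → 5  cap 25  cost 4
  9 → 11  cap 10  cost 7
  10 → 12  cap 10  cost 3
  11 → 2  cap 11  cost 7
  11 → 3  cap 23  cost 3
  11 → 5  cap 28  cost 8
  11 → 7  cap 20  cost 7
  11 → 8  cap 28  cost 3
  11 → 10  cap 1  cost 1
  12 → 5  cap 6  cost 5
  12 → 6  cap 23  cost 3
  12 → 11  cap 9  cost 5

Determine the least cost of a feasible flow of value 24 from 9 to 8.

Minimum cost for 24 units: 342

shortest-cost path #1: 9→11→8 push 10 @ unit cost 10 (adds 100)
shortest-cost path #2: 9→5→3→4→1→8 push 2 @ unit cost 12 (adds 24)
shortest-cost path #3: 9→5→7→1→8 push 1 @ unit cost 13 (adds 13)
shortest-cost path #4: 9→5→7→1→11→8 push 1 @ unit cost 17 (adds 17)
shortest-cost path #5: 9→5→3→10→12→6→8 push 1 @ unit cost 18 (adds 18)
shortest-cost path #6: 9→5→3→10→12→11→8 push 5 @ unit cost 18 (adds 90)
shortest-cost path #7: 9→3→10→12→11→8 push 4 @ unit cost 20 (adds 80)
total cost = 342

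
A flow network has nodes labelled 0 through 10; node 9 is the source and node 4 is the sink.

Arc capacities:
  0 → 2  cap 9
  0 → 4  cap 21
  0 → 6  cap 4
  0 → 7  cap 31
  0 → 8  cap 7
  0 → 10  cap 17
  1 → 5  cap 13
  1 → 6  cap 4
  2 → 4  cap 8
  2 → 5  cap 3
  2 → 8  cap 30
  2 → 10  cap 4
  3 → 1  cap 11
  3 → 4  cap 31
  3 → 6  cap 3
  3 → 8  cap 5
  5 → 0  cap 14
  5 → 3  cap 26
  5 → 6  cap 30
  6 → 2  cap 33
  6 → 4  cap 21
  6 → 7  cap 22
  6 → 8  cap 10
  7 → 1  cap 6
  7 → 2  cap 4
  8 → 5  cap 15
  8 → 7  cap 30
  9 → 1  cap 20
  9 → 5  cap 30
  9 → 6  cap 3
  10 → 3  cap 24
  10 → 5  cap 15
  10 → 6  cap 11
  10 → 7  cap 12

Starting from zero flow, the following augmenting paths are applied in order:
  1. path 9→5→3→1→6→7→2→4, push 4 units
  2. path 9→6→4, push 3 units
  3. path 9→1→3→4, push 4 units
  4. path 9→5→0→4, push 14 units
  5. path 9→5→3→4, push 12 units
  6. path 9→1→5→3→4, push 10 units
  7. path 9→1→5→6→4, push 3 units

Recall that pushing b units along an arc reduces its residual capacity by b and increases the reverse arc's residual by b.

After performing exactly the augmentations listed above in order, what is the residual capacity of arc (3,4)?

Residual capacity of (3,4): 5

after path 1 (9→5→3→1→6→7→2→4, push 4): res(3,4)=31
after path 2 (9→6→4, push 3): res(3,4)=31
after path 3 (9→1→3→4, push 4): res(3,4)=27
after path 4 (9→5→0→4, push 14): res(3,4)=27
after path 5 (9→5→3→4, push 12): res(3,4)=15
after path 6 (9→1→5→3→4, push 10): res(3,4)=5
after path 7 (9→1→5→6→4, push 3): res(3,4)=5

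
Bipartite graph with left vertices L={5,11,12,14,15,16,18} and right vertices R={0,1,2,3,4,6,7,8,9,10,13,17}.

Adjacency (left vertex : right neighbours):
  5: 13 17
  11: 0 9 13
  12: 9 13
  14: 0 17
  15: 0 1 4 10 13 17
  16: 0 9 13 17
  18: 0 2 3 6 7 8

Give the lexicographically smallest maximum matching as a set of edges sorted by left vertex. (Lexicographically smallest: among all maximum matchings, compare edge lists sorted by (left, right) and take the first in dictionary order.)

Lex-smallest maximum matching: {(5,13), (11,0), (12,9), (14,17), (15,1), (18,2)}

|M| = 6 (so the lex-smallest maximum matching has 6 edges)
process left vertices in ascending order; for each, take the smallest-labelled available neighbour that still permits 6 edges overall, or leave it unmatched if none does
lex-smallest matching: {5-13, 11-0, 12-9, 14-17, 15-1, 18-2}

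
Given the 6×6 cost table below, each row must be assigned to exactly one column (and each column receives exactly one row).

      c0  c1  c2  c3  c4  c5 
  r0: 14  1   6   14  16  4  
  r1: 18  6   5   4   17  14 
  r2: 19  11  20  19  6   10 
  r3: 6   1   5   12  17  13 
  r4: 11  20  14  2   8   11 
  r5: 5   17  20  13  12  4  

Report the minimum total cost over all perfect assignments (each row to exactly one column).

Minimum assignment cost: 23

optimal assignment: row0→col5 (cost 4), row1→col2 (cost 5), row2→col4 (cost 6), row3→col1 (cost 1), row4→col3 (cost 2), row5→col0 (cost 5)
total = 4 + 5 + 6 + 1 + 2 + 5 = 23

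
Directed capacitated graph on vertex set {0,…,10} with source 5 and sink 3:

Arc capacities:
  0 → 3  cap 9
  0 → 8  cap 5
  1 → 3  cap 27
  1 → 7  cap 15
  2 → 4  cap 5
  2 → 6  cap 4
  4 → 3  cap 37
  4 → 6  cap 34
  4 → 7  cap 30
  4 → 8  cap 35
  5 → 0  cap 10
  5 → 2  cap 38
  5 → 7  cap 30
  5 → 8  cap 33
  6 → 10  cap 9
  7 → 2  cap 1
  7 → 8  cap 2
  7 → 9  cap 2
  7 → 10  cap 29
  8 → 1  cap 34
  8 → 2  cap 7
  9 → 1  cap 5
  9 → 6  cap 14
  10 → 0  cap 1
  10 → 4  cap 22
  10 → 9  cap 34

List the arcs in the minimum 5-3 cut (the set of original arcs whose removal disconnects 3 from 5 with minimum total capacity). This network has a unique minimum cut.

Min-cut arcs: {(0,3), (1,3), (2,4), (10,4)} (total capacity 63)

augment #1: 5→0→3 push 9
augment #2: 5→2→4→3 push 5
augment #3: 5→8→1→3 push 27
augment #4: 5→7→10→4→3 push 22
max flow = 63; residual-reachable set from 5 gives S-side
cut edges (S→T): {(0,3), (1,3), (2,4), (10,4)} total cap 63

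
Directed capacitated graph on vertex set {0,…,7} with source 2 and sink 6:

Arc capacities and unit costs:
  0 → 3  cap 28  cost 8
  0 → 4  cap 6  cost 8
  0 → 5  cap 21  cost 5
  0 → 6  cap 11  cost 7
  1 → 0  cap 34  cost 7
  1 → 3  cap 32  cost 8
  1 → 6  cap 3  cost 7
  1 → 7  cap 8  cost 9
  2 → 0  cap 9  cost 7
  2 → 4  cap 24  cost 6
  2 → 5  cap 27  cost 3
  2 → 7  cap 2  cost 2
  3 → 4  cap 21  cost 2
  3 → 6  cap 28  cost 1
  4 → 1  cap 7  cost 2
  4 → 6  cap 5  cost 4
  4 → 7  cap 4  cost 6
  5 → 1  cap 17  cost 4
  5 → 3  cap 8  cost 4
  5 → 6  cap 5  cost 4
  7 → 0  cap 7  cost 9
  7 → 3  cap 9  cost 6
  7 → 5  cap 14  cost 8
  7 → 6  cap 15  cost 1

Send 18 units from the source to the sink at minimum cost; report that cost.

Minimum cost for 18 units: 135

shortest-cost path #1: 2→7→6 push 2 @ unit cost 3 (adds 6)
shortest-cost path #2: 2→5→6 push 5 @ unit cost 7 (adds 35)
shortest-cost path #3: 2→5→3→6 push 8 @ unit cost 8 (adds 64)
shortest-cost path #4: 2→4→6 push 3 @ unit cost 10 (adds 30)
total cost = 135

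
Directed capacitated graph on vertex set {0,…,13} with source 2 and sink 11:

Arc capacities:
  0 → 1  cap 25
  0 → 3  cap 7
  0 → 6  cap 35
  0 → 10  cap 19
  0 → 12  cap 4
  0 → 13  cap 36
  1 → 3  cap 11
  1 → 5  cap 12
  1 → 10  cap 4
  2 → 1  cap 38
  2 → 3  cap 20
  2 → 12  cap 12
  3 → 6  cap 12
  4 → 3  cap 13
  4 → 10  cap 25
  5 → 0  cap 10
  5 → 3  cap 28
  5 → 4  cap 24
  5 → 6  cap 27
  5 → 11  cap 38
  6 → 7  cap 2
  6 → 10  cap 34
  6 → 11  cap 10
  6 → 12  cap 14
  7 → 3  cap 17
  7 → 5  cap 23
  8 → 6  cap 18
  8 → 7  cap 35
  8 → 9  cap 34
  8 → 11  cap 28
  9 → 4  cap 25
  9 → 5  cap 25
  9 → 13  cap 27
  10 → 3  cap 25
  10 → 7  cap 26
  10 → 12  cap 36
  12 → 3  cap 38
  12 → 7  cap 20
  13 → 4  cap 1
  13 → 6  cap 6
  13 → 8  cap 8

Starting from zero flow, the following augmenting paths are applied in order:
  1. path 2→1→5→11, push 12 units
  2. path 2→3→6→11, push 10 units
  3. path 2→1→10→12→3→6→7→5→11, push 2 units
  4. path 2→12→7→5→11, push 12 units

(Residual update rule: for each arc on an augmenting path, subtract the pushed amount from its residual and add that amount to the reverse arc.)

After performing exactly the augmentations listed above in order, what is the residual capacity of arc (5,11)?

after path 1 (2→1→5→11, push 12): res(5,11)=26
after path 2 (2→3→6→11, push 10): res(5,11)=26
after path 3 (2→1→10→12→3→6→7→5→11, push 2): res(5,11)=24
after path 4 (2→12→7→5→11, push 12): res(5,11)=12

Residual capacity of (5,11): 12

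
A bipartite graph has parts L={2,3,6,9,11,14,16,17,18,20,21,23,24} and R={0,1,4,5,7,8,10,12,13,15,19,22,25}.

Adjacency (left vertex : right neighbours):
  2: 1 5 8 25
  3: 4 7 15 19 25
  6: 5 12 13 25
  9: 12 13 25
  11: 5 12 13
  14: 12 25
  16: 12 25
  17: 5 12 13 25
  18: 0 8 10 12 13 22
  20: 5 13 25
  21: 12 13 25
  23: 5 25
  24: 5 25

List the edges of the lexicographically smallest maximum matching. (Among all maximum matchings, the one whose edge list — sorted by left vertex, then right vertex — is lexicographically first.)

Lex-smallest maximum matching: {(2,1), (3,4), (6,5), (9,12), (11,13), (14,25), (18,0)}

|M| = 7 (so the lex-smallest maximum matching has 7 edges)
process left vertices in ascending order; for each, take the smallest-labelled available neighbour that still permits 7 edges overall, or leave it unmatched if none does
lex-smallest matching: {2-1, 3-4, 6-5, 9-12, 11-13, 14-25, 18-0}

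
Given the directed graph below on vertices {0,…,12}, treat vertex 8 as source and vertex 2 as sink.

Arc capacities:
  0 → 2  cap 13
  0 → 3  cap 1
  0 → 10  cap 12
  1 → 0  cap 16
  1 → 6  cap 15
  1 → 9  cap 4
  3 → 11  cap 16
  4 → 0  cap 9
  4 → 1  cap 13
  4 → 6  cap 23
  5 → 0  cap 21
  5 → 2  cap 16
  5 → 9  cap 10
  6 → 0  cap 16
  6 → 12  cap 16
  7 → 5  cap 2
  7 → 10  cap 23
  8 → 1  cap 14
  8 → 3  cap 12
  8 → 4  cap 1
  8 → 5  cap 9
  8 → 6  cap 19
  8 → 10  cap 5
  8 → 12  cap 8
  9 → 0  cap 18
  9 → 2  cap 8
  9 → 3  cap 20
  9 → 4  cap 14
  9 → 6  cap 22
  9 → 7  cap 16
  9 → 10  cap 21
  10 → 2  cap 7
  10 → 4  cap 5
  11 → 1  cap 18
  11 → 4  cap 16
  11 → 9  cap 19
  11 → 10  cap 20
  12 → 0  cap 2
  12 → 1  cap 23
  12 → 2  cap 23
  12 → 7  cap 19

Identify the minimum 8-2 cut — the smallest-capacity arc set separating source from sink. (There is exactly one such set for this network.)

augment #1: 8→5→2 push 9
augment #2: 8→10→2 push 5
augment #3: 8→12→2 push 8
augment #4: 8→1→0→2 push 13
augment #5: 8→1→9→2 push 1
augment #6: 8→6→12→2 push 15
augment #7: 8→3→11→9→2 push 7
augment #8: 8→3→11→10→2 push 2
augment #9: 8→6→12→7→5→2 push 1
augment #10: 8→3→11→9→7→5→2 push 1
max flow = 62; residual-reachable set from 8 gives S-side
cut edges (S→T): {(0,2), (7,5), (8,5), (9,2), (10,2), (12,2)} total cap 62

Min-cut arcs: {(0,2), (7,5), (8,5), (9,2), (10,2), (12,2)} (total capacity 62)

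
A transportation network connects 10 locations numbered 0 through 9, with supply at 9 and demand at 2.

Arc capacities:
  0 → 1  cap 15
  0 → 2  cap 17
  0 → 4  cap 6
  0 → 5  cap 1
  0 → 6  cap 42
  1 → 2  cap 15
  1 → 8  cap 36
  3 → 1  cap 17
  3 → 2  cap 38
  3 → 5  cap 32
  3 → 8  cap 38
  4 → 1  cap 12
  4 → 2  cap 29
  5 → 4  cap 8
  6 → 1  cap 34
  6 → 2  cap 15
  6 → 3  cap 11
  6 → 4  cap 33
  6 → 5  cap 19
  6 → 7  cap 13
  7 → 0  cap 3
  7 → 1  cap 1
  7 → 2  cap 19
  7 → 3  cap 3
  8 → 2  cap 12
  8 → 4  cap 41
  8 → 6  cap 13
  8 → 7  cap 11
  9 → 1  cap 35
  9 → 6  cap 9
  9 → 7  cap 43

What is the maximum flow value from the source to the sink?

augment #1: 9→1→2 bottleneck 15, total now 15
augment #2: 9→6→2 bottleneck 9, total now 24
augment #3: 9→7→2 bottleneck 19, total now 43
augment #4: 9→1→8→2 bottleneck 12, total now 55
augment #5: 9→7→0→2 bottleneck 3, total now 58
augment #6: 9→7→3→2 bottleneck 3, total now 61
augment #7: 9→1→8→4→2 bottleneck 8, total now 69
augment #8: 9→7→1→8→4→2 bottleneck 1, total now 70

Maximum flow value: 70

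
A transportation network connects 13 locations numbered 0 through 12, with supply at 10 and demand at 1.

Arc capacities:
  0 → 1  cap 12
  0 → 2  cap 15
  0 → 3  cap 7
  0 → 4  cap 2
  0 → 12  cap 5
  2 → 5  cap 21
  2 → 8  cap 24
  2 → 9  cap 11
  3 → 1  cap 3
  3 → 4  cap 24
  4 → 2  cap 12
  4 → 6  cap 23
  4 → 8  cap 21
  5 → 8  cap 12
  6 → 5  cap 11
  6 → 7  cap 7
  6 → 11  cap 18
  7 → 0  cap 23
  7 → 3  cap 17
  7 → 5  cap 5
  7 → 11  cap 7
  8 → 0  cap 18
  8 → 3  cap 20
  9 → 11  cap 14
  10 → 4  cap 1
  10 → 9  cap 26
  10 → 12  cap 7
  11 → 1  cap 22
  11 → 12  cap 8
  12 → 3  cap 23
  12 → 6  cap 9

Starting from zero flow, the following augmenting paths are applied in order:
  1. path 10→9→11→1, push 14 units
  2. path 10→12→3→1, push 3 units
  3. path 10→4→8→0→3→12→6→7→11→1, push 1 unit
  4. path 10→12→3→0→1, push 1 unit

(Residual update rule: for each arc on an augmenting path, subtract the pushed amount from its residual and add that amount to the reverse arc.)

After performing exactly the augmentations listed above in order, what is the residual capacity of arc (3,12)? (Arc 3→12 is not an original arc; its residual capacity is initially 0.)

after path 1 (10→9→11→1, push 14): res(3,12)=0
after path 2 (10→12→3→1, push 3): res(3,12)=3
after path 3 (10→4→8→0→3→12→6→7→11→1, push 1): res(3,12)=2
after path 4 (10→12→3→0→1, push 1): res(3,12)=3

Residual capacity of (3,12): 3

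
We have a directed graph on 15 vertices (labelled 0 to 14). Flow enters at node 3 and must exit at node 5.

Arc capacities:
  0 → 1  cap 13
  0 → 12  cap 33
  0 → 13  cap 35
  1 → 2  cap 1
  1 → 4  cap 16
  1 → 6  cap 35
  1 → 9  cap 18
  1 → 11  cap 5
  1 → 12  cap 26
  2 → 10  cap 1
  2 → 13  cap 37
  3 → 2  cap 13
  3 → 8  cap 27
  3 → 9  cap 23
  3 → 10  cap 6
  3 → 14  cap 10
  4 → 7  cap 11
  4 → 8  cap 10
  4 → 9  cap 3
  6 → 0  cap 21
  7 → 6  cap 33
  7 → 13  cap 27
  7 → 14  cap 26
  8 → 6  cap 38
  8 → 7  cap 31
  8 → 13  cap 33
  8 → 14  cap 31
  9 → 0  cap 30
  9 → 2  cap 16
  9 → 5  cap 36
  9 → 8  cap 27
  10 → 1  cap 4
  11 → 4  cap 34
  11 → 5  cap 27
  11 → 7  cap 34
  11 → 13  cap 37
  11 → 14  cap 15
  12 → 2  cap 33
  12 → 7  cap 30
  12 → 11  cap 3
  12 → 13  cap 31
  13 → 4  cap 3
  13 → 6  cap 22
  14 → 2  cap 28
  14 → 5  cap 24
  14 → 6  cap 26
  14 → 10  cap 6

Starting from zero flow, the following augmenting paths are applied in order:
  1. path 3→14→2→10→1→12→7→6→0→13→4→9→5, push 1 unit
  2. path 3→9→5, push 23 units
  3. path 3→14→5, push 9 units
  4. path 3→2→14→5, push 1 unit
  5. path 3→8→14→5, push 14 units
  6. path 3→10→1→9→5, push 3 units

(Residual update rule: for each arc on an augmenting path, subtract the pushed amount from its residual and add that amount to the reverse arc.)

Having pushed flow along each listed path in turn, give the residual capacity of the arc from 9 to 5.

after path 1 (3→14→2→10→1→12→7→6→0→13→4→9→5, push 1): res(9,5)=35
after path 2 (3→9→5, push 23): res(9,5)=12
after path 3 (3→14→5, push 9): res(9,5)=12
after path 4 (3→2→14→5, push 1): res(9,5)=12
after path 5 (3→8→14→5, push 14): res(9,5)=12
after path 6 (3→10→1→9→5, push 3): res(9,5)=9

Residual capacity of (9,5): 9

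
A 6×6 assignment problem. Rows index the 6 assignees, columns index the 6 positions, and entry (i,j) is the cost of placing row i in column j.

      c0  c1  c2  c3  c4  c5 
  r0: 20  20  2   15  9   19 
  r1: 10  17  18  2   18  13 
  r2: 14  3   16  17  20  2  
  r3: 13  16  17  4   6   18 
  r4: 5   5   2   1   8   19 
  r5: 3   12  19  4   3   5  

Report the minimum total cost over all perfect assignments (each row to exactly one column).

Minimum assignment cost: 20

optimal assignment: row0→col2 (cost 2), row1→col3 (cost 2), row2→col5 (cost 2), row3→col4 (cost 6), row4→col1 (cost 5), row5→col0 (cost 3)
total = 2 + 2 + 2 + 6 + 5 + 3 = 20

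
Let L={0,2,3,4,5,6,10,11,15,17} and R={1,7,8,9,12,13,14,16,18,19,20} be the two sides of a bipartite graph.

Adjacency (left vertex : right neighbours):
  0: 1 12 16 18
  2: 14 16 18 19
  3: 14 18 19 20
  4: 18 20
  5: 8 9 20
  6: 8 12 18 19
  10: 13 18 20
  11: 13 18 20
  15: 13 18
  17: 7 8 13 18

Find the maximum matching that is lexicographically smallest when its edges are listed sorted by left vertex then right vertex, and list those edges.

Lex-smallest maximum matching: {(0,1), (2,14), (3,19), (4,18), (5,8), (6,12), (10,13), (11,20), (17,7)}

|M| = 9 (so the lex-smallest maximum matching has 9 edges)
process left vertices in ascending order; for each, take the smallest-labelled available neighbour that still permits 9 edges overall, or leave it unmatched if none does
lex-smallest matching: {0-1, 2-14, 3-19, 4-18, 5-8, 6-12, 10-13, 11-20, 17-7}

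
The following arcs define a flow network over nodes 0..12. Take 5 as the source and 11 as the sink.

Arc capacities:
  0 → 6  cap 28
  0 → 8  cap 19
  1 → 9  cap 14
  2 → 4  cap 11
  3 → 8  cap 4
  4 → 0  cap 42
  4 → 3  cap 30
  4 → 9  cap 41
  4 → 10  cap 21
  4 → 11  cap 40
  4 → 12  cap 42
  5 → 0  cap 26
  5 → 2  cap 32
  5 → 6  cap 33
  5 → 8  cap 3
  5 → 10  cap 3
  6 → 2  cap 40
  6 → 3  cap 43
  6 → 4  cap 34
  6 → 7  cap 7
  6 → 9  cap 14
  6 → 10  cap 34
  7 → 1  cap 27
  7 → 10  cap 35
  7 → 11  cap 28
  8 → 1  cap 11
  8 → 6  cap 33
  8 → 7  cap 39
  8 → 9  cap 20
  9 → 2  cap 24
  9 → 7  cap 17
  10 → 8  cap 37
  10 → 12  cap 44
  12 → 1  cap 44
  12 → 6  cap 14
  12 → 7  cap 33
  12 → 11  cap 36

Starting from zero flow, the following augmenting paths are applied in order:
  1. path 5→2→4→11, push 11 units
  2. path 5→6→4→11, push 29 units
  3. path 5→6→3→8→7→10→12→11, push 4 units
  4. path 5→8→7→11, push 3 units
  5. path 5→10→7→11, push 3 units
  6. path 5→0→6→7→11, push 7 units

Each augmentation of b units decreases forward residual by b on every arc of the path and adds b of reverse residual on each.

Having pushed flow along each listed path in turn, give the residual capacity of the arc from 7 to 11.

after path 1 (5→2→4→11, push 11): res(7,11)=28
after path 2 (5→6→4→11, push 29): res(7,11)=28
after path 3 (5→6→3→8→7→10→12→11, push 4): res(7,11)=28
after path 4 (5→8→7→11, push 3): res(7,11)=25
after path 5 (5→10→7→11, push 3): res(7,11)=22
after path 6 (5→0→6→7→11, push 7): res(7,11)=15

Residual capacity of (7,11): 15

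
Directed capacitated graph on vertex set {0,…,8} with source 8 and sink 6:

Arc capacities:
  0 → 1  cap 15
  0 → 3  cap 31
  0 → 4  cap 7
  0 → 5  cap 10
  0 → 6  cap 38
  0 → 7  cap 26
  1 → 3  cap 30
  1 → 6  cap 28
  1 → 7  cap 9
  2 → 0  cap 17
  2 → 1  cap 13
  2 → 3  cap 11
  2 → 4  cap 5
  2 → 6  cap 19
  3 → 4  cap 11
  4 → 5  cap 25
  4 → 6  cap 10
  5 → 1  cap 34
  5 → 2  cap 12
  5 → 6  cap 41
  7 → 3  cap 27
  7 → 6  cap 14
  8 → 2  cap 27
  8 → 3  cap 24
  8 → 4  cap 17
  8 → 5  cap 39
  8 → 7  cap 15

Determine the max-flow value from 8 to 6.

Maximum flow value: 108

augment #1: 8→2→6 bottleneck 19, total now 19
augment #2: 8→4→6 bottleneck 10, total now 29
augment #3: 8→5→6 bottleneck 39, total now 68
augment #4: 8→7→6 bottleneck 14, total now 82
augment #5: 8→2→0→6 bottleneck 8, total now 90
augment #6: 8→4→5→6 bottleneck 2, total now 92
augment #7: 8→4→5→1→6 bottleneck 5, total now 97
augment #8: 8→3→4→5→1→6 bottleneck 11, total now 108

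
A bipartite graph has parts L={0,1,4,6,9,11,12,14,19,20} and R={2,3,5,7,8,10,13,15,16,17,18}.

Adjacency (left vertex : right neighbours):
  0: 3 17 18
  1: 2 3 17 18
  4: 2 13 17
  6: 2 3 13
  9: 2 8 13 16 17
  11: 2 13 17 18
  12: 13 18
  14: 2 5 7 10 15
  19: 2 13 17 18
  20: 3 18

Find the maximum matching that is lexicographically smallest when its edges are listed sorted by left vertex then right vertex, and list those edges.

|M| = 7 (so the lex-smallest maximum matching has 7 edges)
process left vertices in ascending order; for each, take the smallest-labelled available neighbour that still permits 7 edges overall, or leave it unmatched if none does
lex-smallest matching: {0-3, 1-2, 4-13, 9-8, 11-17, 12-18, 14-5}

Lex-smallest maximum matching: {(0,3), (1,2), (4,13), (9,8), (11,17), (12,18), (14,5)}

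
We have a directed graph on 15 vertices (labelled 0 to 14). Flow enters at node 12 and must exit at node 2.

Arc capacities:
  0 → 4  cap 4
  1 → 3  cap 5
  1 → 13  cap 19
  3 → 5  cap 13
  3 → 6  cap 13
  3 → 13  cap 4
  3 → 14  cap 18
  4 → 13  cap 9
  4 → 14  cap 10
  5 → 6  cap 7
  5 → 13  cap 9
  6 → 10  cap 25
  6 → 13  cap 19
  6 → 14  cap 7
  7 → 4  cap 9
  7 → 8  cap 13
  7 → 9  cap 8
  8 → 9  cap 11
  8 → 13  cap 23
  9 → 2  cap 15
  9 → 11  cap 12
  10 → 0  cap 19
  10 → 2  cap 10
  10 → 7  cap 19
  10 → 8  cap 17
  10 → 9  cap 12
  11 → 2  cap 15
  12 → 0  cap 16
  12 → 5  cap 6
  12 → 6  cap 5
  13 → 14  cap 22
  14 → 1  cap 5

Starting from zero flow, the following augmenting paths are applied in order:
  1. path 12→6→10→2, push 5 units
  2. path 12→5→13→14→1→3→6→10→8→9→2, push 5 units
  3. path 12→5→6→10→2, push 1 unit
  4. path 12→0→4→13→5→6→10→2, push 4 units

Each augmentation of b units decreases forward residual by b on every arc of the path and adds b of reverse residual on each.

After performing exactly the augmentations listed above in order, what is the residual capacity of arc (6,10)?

Residual capacity of (6,10): 10

after path 1 (12→6→10→2, push 5): res(6,10)=20
after path 2 (12→5→13→14→1→3→6→10→8→9→2, push 5): res(6,10)=15
after path 3 (12→5→6→10→2, push 1): res(6,10)=14
after path 4 (12→0→4→13→5→6→10→2, push 4): res(6,10)=10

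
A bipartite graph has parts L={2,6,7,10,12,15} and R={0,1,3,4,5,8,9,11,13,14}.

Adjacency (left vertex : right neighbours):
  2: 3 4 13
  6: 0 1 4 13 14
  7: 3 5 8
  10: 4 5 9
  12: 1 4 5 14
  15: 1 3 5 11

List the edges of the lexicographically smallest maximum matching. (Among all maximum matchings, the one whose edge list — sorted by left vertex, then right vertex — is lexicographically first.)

Lex-smallest maximum matching: {(2,3), (6,0), (7,5), (10,4), (12,1), (15,11)}

|M| = 6 (so the lex-smallest maximum matching has 6 edges)
process left vertices in ascending order; for each, take the smallest-labelled available neighbour that still permits 6 edges overall, or leave it unmatched if none does
lex-smallest matching: {2-3, 6-0, 7-5, 10-4, 12-1, 15-11}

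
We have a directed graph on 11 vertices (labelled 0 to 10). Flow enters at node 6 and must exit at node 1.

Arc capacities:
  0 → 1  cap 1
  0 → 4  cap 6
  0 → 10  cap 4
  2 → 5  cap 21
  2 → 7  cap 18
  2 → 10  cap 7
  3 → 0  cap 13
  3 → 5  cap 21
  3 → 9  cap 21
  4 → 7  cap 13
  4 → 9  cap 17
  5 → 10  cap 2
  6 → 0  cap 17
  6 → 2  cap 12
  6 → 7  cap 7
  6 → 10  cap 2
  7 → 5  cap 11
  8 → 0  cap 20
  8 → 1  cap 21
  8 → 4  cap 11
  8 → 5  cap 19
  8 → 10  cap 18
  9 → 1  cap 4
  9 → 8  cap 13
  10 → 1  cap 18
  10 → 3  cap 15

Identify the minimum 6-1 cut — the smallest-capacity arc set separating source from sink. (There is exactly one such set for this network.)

augment #1: 6→0→1 push 1
augment #2: 6→10→1 push 2
augment #3: 6→0→10→1 push 4
augment #4: 6→2→10→1 push 7
augment #5: 6→0→4→9→1 push 4
augment #6: 6→2→5→10→1 push 2
augment #7: 6→0→4→9→8→1 push 2
max flow = 22; residual-reachable set from 6 gives S-side
cut edges (S→T): {(0,1), (0,4), (0,10), (2,10), (5,10), (6,10)} total cap 22

Min-cut arcs: {(0,1), (0,4), (0,10), (2,10), (5,10), (6,10)} (total capacity 22)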